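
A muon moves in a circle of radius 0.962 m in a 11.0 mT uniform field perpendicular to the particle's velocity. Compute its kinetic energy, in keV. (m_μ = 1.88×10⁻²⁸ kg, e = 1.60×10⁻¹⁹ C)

v = qBr/m = (1×1.60×10^-19)(0.0110)(0.962) / (1.88×10^-28) = 9.01×10^6 m/s.
K = ½mv² = 0.5·(1.88×10^-28)·(9.01×10^6)² = 7.62×10^-15 J = 47.7 keV.

K ≈ 47.7 keV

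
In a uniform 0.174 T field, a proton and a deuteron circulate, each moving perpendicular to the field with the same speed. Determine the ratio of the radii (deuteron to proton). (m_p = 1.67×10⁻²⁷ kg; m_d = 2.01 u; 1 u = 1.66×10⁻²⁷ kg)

r = mv/(qB) ⇒ at equal v, r ∝ m/q.
r_{deuteron}/r_{proton} = 2.00.

ratio ≈ 2.00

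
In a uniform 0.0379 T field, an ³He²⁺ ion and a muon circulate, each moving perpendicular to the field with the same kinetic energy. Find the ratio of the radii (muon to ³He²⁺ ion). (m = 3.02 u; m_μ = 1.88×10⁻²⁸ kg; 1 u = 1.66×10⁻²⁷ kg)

ratio ≈ 0.387

r = √(2mK)/(qB) ⇒ at equal K, r ∝ √m/q.
r_{muon}/r_{³He²⁺ ion} = 0.387.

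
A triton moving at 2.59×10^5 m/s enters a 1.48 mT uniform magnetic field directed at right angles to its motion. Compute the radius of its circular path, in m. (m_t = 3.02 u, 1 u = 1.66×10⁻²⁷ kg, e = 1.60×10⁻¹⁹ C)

The magnetic force provides the centripetal force: qvB = mv²/r, so r = mv/(qB).
r = (5.01×10^-27 kg)(2.59×10^5 m/s) / [(1×1.60×10^-19 C)(1.48×10^-3 T)] = 5.48 m.

r ≈ 5.48 m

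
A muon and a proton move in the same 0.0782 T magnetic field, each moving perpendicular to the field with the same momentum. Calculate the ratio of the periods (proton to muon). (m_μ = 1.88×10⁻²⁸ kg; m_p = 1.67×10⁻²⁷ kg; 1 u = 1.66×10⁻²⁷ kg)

T = 2πm/(qB) is independent of speed, so T₂/T₁ = (m₂/q₂)/(m₁/q₁).
T_{proton}/T_{muon} = (1.67×10^-27/1e) / (1.88×10^-28/1e) = 8.88.

ratio ≈ 8.88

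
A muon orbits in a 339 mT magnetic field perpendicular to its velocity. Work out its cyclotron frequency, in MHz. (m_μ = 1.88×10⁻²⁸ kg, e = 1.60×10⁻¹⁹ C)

f ≈ 45.9 MHz

f = qB/(2πm) = (1×1.60×10^-19)(0.339) / [2π(1.88×10^-28)] = 4.59×10^7 Hz.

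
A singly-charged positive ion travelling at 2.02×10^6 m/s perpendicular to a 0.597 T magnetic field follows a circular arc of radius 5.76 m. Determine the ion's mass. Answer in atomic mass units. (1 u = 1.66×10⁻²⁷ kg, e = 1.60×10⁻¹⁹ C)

qvB = mv²/r ⇒ m = qBr/v.
m = (1×1.60×10^-19)(0.597)(5.76) / (2.02×10^6) = 2.72×10^-25 kg = 164 u.

m ≈ 164 u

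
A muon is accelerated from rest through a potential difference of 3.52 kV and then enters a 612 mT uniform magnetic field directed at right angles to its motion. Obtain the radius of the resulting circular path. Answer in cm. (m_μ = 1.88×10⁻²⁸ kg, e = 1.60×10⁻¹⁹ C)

r ≈ 0.470 cm

The kinetic energy gained is K = qV = (1×1.60×10^-19)(3520) = 5.63×10^-16 J.
v = √(2K/m) = 2.45×10^6 m/s.
r = mv/(qB) = (1.88×10^-28)(2.45×10^6) / [(1×1.60×10^-19)(0.612)] = 4.70×10^-3 m.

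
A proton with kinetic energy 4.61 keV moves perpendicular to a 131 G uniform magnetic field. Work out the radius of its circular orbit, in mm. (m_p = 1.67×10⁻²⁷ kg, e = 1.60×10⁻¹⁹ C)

r ≈ 749 mm

Convert the energy: K = 4.61 keV = 7.38×10^-16 J.
v = √(2K/m) = √(2·7.38×10^-16/1.67×10^-27) = 9.40×10^5 m/s.
r = mv/(qB) = (1.67×10^-27)(9.40×10^5) / [(1×1.60×10^-19)(0.0131)] = 0.749 m.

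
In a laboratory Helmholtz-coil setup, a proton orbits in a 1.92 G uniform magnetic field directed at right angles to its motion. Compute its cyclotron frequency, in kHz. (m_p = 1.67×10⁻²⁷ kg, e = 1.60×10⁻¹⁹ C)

f ≈ 2.93 kHz

f = qB/(2πm) = (1×1.60×10^-19)(1.92×10^-4) / [2π(1.67×10^-27)] = 2930 Hz.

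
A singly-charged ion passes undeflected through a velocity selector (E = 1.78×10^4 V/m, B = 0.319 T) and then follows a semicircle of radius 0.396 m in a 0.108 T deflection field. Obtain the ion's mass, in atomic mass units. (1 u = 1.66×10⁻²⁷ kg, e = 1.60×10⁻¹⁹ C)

m ≈ 73.9 u

v = E/B₁ = 5.58×10^4 m/s.
From r = mv/(qB₂), m = qB₂r/v = (1×1.60×10^-19)(0.108)(0.396) / (5.58×10^4) = 1.23×10^-25 kg.
In atomic mass units: m = 1.23×10^-25 / 1.66×10^-27 = 73.9 u.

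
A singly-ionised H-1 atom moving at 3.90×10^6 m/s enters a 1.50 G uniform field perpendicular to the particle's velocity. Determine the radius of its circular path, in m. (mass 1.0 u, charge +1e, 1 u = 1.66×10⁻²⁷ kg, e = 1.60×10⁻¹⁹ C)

r ≈ 270 m

The magnetic force provides the centripetal force: qvB = mv²/r, so r = mv/(qB).
r = (1.66×10^-27 kg)(3.90×10^6 m/s) / [(1×1.60×10^-19 C)(1.50×10^-4 T)] = 270 m.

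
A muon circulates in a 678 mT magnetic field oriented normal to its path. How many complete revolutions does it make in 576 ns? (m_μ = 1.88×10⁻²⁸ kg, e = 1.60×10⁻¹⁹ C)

N = 52

T = 2πm/(qB) = 2π(1.88×10^-28) / [(1×1.60×10^-19)(0.678)] = 1.0889×10^-8 s.
N = t/T = 5.76×10^-7 / 1.0889×10^-8 ≈ 52.90, so 52 complete revolutions.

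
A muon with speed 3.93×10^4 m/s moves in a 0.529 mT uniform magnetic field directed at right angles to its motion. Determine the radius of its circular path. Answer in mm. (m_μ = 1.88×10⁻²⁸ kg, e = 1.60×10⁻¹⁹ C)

The magnetic force provides the centripetal force: qvB = mv²/r, so r = mv/(qB).
r = (1.88×10^-28 kg)(3.93×10^4 m/s) / [(1×1.60×10^-19 C)(5.29×10^-4 T)] = 0.0873 m.

r ≈ 87.3 mm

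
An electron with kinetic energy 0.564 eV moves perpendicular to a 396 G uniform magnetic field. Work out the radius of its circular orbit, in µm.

Convert the energy: K = 0.564 eV = 9.02×10^-20 J.
v = √(2K/m) = √(2·9.02×10^-20/9.11×10^-31) = 4.45×10^5 m/s.
r = mv/(qB) = (9.11×10^-31)(4.45×10^5) / [(1×1.60×10^-19)(0.0396)] = 6.40×10^-5 m.

r ≈ 64.0 µm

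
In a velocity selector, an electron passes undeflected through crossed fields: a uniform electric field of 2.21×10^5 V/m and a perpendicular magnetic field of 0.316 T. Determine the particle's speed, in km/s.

For zero net force, qE = qvB, so v = E/B.
v = (2.21×10^5) / (0.316) = 6.99×10^5 m/s.

v ≈ 699 km/s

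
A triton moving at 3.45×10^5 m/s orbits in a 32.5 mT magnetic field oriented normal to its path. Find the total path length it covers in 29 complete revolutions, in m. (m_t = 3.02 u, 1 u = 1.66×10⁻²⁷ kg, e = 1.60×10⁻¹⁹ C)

L ≈ 60.6 m

r = mv/(qB) = 0.333 m, so one revolution covers 2πr = 2.09 m.
In 29 revolutions: L = 29·2πr = 60.6 m.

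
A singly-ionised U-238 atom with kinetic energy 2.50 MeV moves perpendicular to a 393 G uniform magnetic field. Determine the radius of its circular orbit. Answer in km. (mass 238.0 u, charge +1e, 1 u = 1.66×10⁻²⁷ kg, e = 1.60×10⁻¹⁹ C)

Convert the energy: K = 2.50 MeV = 4.00×10^-13 J.
v = √(2K/m) = √(2·4.00×10^-13/3.95×10^-25) = 1.42×10^6 m/s.
r = mv/(qB) = (3.95×10^-25)(1.42×10^6) / [(1×1.60×10^-19)(0.0393)] = 89.4 m.

r ≈ 0.0894 km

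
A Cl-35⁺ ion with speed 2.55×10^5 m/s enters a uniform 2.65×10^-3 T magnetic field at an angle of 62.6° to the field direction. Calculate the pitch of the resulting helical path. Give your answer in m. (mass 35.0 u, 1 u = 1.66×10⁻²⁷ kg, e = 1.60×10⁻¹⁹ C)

pitch ≈ 101 m

The velocity component along B is v∥ = v cos62.6° = 1.17×10^5 m/s.
The cyclotron period T = 2πm/(qB) = 8.61×10^-4 s is set by m, q, B alone.
Pitch = v∥·T = (1.17×10^5)(8.61×10^-4) = 101 m.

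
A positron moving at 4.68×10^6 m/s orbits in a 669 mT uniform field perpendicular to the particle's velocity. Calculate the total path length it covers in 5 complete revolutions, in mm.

L ≈ 1.25 mm

r = mv/(qB) = 3.98×10^-5 m, so one revolution covers 2πr = 2.50×10^-4 m.
In 5 revolutions: L = 5·2πr = 1.25×10^-3 m.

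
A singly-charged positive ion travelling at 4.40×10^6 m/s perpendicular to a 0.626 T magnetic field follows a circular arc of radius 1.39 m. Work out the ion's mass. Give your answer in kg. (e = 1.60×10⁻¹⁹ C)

m ≈ 3.16×10^-26 kg

qvB = mv²/r ⇒ m = qBr/v.
m = (1×1.60×10^-19)(0.626)(1.39) / (4.40×10^6) = 3.16×10^-26 kg.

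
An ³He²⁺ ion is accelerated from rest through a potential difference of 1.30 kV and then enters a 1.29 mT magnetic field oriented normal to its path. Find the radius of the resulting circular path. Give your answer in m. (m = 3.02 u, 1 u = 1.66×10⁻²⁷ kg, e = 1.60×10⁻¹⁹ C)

The kinetic energy gained is K = qV = (2×1.60×10^-19)(1300) = 4.16×10^-16 J.
v = √(2K/m) = 4.07×10^5 m/s.
r = mv/(qB) = (5.01×10^-27)(4.07×10^5) / [(2×1.60×10^-19)(1.29×10^-3)] = 4.95 m.

r ≈ 4.95 m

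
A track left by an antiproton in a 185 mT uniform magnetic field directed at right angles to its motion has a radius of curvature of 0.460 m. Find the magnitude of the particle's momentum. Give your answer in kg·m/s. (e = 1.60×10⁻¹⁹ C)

p ≈ 1.36×10^-20 kg·m/s

Since qvB = mv²/r, the momentum p = mv = qBr.
p = (1×1.60×10^-19)(0.185)(0.460) = 1.36×10^-20 kg·m/s.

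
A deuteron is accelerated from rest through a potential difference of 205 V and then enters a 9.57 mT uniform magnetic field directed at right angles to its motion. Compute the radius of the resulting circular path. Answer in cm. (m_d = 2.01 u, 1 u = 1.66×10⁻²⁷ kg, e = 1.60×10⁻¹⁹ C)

r ≈ 30.6 cm

The kinetic energy gained is K = qV = (1×1.60×10^-19)(205) = 3.28×10^-17 J.
v = √(2K/m) = 1.40×10^5 m/s.
r = mv/(qB) = (3.34×10^-27)(1.40×10^5) / [(1×1.60×10^-19)(9.57×10^-3)] = 0.306 m.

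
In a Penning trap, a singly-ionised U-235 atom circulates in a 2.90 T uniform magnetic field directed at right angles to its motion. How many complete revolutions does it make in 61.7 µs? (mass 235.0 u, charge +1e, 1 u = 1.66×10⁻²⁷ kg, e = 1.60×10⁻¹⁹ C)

T = 2πm/(qB) = 2π(3.901×10^-25) / [(1×1.60×10^-19)(2.90)] = 5.2825×10^-6 s.
N = t/T = 6.17×10^-5 / 5.2825×10^-6 ≈ 11.68, so 11 complete revolutions.

N = 11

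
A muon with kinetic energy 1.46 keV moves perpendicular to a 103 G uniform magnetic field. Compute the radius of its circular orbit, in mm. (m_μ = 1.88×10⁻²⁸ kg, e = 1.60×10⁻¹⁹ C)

Convert the energy: K = 1.46 keV = 2.34×10^-16 J.
v = √(2K/m) = √(2·2.34×10^-16/1.88×10^-28) = 1.58×10^6 m/s.
r = mv/(qB) = (1.88×10^-28)(1.58×10^6) / [(1×1.60×10^-19)(0.0103)] = 0.180 m.

r ≈ 180 mm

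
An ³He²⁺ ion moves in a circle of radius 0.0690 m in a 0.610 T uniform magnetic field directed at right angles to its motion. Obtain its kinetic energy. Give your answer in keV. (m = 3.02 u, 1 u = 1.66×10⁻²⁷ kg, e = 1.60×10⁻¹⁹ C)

v = qBr/m = (2×1.60×10^-19)(0.610)(0.0690) / (5.01×10^-27) = 2.69×10^6 m/s.
K = ½mv² = 0.5·(5.01×10^-27)·(2.69×10^6)² = 1.81×10^-14 J = 113 keV.

K ≈ 113 keV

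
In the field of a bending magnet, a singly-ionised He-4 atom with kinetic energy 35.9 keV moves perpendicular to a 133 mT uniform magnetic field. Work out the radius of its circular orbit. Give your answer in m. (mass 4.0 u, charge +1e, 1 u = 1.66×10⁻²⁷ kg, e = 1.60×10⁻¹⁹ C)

r ≈ 0.410 m

Convert the energy: K = 35.9 keV = 5.74×10^-15 J.
v = √(2K/m) = √(2·5.74×10^-15/6.64×10^-27) = 1.32×10^6 m/s.
r = mv/(qB) = (6.64×10^-27)(1.32×10^6) / [(1×1.60×10^-19)(0.133)] = 0.410 m.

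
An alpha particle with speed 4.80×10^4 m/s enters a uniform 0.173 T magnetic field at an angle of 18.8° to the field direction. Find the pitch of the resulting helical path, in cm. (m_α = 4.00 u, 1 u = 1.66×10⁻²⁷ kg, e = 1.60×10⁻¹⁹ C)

The velocity component along B is v∥ = v cos18.8° = 4.54×10^4 m/s.
The cyclotron period T = 2πm/(qB) = 7.54×10^-7 s is set by m, q, B alone.
Pitch = v∥·T = (4.54×10^4)(7.54×10^-7) = 0.0342 m.

pitch ≈ 3.42 cm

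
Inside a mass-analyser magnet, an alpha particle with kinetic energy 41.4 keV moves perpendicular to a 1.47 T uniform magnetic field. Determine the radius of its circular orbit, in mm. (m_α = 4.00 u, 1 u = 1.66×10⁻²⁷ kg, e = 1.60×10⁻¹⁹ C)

r ≈ 19.9 mm

Convert the energy: K = 41.4 keV = 6.62×10^-15 J.
v = √(2K/m) = √(2·6.62×10^-15/6.64×10^-27) = 1.41×10^6 m/s.
r = mv/(qB) = (6.64×10^-27)(1.41×10^6) / [(2×1.60×10^-19)(1.47)] = 0.0199 m.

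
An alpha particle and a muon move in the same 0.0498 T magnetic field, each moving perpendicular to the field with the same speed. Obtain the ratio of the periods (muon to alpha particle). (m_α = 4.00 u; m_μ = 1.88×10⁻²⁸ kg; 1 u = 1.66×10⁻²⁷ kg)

ratio ≈ 0.0566

T = 2πm/(qB) is independent of speed, so T₂/T₁ = (m₂/q₂)/(m₁/q₁).
T_{muon}/T_{alpha particle} = (1.88×10^-28/1e) / (6.64×10^-27/2e) = 0.0566.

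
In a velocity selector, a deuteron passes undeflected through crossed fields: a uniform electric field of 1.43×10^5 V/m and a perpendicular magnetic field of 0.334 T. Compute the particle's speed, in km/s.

v ≈ 428 km/s

For zero net force, qE = qvB, so v = E/B.
v = (1.43×10^5) / (0.334) = 4.28×10^5 m/s.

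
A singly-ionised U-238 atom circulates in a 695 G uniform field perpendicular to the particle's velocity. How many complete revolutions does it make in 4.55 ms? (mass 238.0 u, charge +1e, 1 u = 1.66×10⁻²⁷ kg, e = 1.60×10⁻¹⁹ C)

T = 2πm/(qB) = 2π(3.9508×10^-25) / [(1×1.60×10^-19)(0.0695)] = 2.2323×10^-4 s.
N = t/T = 4.55×10^-3 / 2.2323×10^-4 ≈ 20.38, so 20 complete revolutions.

N = 20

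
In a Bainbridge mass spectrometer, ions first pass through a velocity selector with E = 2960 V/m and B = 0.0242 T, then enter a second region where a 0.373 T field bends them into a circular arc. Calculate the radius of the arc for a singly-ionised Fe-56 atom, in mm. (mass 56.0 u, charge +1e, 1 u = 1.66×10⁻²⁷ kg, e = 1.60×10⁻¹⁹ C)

r ≈ 191 mm

The selector passes v = E/B = 2960/0.0242 = 1.22×10^5 m/s.
In the deflection region, r = mv/(qB₂) = (9.30×10^-26)(1.22×10^5) / [(1×1.60×10^-19)(0.373)] = 0.191 m.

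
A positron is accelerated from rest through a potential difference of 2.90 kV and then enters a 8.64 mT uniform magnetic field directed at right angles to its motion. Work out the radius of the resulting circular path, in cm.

r ≈ 2.10 cm

The kinetic energy gained is K = qV = (1×1.60×10^-19)(2900) = 4.64×10^-16 J.
v = √(2K/m) = 3.19×10^7 m/s.
r = mv/(qB) = (9.11×10^-31)(3.19×10^7) / [(1×1.60×10^-19)(8.64×10^-3)] = 0.0210 m.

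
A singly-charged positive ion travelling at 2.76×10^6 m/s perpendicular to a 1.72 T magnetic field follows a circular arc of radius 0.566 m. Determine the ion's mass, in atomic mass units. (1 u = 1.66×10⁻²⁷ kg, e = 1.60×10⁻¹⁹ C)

m ≈ 34.0 u

qvB = mv²/r ⇒ m = qBr/v.
m = (1×1.60×10^-19)(1.72)(0.566) / (2.76×10^6) = 5.64×10^-26 kg = 34.0 u.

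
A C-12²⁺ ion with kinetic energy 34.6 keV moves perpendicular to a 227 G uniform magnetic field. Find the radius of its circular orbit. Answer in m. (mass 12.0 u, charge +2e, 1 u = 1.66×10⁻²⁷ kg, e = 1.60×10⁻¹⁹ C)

r ≈ 2.04 m

Convert the energy: K = 34.6 keV = 5.54×10^-15 J.
v = √(2K/m) = √(2·5.54×10^-15/1.99×10^-26) = 7.46×10^5 m/s.
r = mv/(qB) = (1.99×10^-26)(7.46×10^5) / [(2×1.60×10^-19)(0.0227)] = 2.04 m.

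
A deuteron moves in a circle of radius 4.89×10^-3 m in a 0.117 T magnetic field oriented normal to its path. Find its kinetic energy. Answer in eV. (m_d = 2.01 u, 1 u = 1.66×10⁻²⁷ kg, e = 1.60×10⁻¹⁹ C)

K ≈ 7.85 eV

v = qBr/m = (1×1.60×10^-19)(0.117)(4.89×10^-3) / (3.34×10^-27) = 2.74×10^4 m/s.
K = ½mv² = 0.5·(3.34×10^-27)·(2.74×10^4)² = 1.26×10^-18 J = 7.85 eV.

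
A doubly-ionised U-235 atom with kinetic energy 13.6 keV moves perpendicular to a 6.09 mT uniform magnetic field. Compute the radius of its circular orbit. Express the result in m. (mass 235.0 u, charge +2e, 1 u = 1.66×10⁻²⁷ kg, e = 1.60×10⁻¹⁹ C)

r ≈ 21.1 m

Convert the energy: K = 13.6 keV = 2.18×10^-15 J.
v = √(2K/m) = √(2·2.18×10^-15/3.90×10^-25) = 1.06×10^5 m/s.
r = mv/(qB) = (3.90×10^-25)(1.06×10^5) / [(2×1.60×10^-19)(6.09×10^-3)] = 21.1 m.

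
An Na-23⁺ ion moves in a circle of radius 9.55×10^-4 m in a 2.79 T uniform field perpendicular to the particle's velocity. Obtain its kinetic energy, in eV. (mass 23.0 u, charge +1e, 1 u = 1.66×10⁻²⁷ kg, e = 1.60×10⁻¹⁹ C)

v = qBr/m = (1×1.60×10^-19)(2.79)(9.55×10^-4) / (3.82×10^-26) = 1.12×10^4 m/s.
K = ½mv² = 0.5·(3.82×10^-26)·(1.12×10^4)² = 2.38×10^-18 J = 14.9 eV.

K ≈ 14.9 eV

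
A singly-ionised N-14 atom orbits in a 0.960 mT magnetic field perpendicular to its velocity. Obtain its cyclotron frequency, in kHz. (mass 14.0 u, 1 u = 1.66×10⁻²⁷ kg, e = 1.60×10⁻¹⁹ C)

f ≈ 1.05 kHz

f = qB/(2πm) = (1×1.60×10^-19)(9.60×10^-4) / [2π(2.32×10^-26)] = 1050 Hz.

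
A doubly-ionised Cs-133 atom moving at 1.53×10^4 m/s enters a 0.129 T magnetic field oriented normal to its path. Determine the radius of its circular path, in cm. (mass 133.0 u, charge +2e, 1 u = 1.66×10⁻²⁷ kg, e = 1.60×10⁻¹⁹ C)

r ≈ 8.18 cm

The magnetic force provides the centripetal force: qvB = mv²/r, so r = mv/(qB).
r = (2.21×10^-25 kg)(1.53×10^4 m/s) / [(2×1.60×10^-19 C)(0.129 T)] = 0.0818 m.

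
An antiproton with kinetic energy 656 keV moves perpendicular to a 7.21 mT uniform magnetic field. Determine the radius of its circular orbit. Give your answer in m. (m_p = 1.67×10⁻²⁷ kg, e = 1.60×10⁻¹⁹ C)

Convert the energy: K = 656 keV = 1.05×10^-13 J.
v = √(2K/m) = √(2·1.05×10^-13/1.67×10^-27) = 1.12×10^7 m/s.
r = mv/(qB) = (1.67×10^-27)(1.12×10^7) / [(1×1.60×10^-19)(7.21×10^-3)] = 16.2 m.

r ≈ 16.2 m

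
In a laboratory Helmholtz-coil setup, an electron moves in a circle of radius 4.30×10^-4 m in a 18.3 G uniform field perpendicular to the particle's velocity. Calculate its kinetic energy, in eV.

v = qBr/m = (1×1.60×10^-19)(1.83×10^-3)(4.30×10^-4) / (9.11×10^-31) = 1.38×10^5 m/s.
K = ½mv² = 0.5·(9.11×10^-31)·(1.38×10^5)² = 8.70×10^-21 J = 0.0544 eV.

K ≈ 0.0544 eV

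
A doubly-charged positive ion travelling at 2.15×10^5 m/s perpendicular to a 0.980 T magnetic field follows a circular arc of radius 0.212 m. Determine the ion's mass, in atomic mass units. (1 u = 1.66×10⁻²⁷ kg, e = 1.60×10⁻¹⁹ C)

qvB = mv²/r ⇒ m = qBr/v.
m = (2×1.60×10^-19)(0.980)(0.212) / (2.15×10^5) = 3.09×10^-25 kg = 186 u.

m ≈ 186 u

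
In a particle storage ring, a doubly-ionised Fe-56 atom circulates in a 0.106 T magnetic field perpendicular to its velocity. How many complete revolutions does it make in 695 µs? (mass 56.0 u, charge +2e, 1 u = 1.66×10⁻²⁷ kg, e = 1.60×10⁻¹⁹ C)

T = 2πm/(qB) = 2π(9.296×10^-26) / [(2×1.60×10^-19)(0.106)] = 1.7219×10^-5 s.
N = t/T = 6.95×10^-4 / 1.7219×10^-5 ≈ 40.36, so 40 complete revolutions.

N = 40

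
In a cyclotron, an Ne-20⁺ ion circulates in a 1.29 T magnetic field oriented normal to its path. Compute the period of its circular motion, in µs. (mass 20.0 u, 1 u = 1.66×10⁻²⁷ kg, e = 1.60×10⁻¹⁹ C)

T ≈ 1.01 µs

The cyclotron period is independent of speed: T = 2πm/(qB).
T = 2π(3.32×10^-26) / [(1×1.60×10^-19)(1.29)] = 1.01×10^-6 s.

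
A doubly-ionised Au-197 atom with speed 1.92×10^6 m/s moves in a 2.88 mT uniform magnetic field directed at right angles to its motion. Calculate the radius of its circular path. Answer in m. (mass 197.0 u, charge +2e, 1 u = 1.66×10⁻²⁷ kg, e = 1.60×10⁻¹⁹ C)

The magnetic force provides the centripetal force: qvB = mv²/r, so r = mv/(qB).
r = (3.27×10^-25 kg)(1.92×10^6 m/s) / [(2×1.60×10^-19 C)(2.88×10^-3 T)] = 681 m.

r ≈ 681 m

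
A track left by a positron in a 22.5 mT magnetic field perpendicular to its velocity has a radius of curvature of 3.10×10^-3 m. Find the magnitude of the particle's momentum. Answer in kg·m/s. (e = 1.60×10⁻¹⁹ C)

p ≈ 1.12×10^-23 kg·m/s

Since qvB = mv²/r, the momentum p = mv = qBr.
p = (1×1.60×10^-19)(0.0225)(3.10×10^-3) = 1.12×10^-23 kg·m/s.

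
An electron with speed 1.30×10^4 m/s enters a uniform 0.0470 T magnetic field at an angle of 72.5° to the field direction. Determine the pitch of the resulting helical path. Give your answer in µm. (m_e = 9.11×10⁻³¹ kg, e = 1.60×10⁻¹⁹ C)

pitch ≈ 2.98 µm

The velocity component along B is v∥ = v cos72.5° = 3910 m/s.
The cyclotron period T = 2πm/(qB) = 7.61×10^-10 s is set by m, q, B alone.
Pitch = v∥·T = (3910)(7.61×10^-10) = 2.98×10^-6 m.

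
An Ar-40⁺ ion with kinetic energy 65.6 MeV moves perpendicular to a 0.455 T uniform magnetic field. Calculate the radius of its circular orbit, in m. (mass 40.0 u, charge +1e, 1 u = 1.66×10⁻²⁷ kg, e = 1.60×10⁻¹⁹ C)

r ≈ 16.2 m

Convert the energy: K = 65.6 MeV = 1.05×10^-11 J.
v = √(2K/m) = √(2·1.05×10^-11/6.64×10^-26) = 1.78×10^7 m/s.
r = mv/(qB) = (6.64×10^-26)(1.78×10^7) / [(1×1.60×10^-19)(0.455)] = 16.2 m.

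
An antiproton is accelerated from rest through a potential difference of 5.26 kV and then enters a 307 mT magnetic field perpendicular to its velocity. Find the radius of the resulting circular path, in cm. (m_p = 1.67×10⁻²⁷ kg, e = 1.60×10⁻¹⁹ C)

r ≈ 3.41 cm

The kinetic energy gained is K = qV = (1×1.60×10^-19)(5260) = 8.42×10^-16 J.
v = √(2K/m) = 1.00×10^6 m/s.
r = mv/(qB) = (1.67×10^-27)(1.00×10^6) / [(1×1.60×10^-19)(0.307)] = 0.0341 m.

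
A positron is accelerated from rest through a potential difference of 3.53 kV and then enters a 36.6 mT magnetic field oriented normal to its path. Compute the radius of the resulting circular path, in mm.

The kinetic energy gained is K = qV = (1×1.60×10^-19)(3530) = 5.65×10^-16 J.
v = √(2K/m) = 3.52×10^7 m/s.
r = mv/(qB) = (9.11×10^-31)(3.52×10^7) / [(1×1.60×10^-19)(0.0366)] = 5.48×10^-3 m.

r ≈ 5.48 mm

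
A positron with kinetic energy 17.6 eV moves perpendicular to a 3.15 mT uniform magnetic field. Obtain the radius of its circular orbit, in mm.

Convert the energy: K = 17.6 eV = 2.82×10^-18 J.
v = √(2K/m) = √(2·2.82×10^-18/9.11×10^-31) = 2.49×10^6 m/s.
r = mv/(qB) = (9.11×10^-31)(2.49×10^6) / [(1×1.60×10^-19)(3.15×10^-3)] = 4.49×10^-3 m.

r ≈ 4.49 mm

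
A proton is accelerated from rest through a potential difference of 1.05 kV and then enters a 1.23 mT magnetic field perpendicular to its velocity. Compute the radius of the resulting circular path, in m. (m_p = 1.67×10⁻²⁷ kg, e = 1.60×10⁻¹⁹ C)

The kinetic energy gained is K = qV = (1×1.60×10^-19)(1050) = 1.68×10^-16 J.
v = √(2K/m) = 4.49×10^5 m/s.
r = mv/(qB) = (1.67×10^-27)(4.49×10^5) / [(1×1.60×10^-19)(1.23×10^-3)] = 3.81 m.

r ≈ 3.81 m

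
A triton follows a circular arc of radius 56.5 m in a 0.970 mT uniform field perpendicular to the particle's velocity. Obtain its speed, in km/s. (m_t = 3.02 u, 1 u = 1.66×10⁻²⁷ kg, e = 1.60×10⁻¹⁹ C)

From qvB = mv²/r, v = qBr/m.
v = (1×1.60×10^-19)(9.70×10^-4)(56.5) / (5.01×10^-27) = 1.75×10^6 m/s.

v ≈ 1750 km/s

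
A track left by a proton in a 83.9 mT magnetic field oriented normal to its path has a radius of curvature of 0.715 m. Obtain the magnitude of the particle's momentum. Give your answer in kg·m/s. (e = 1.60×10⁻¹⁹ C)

Since qvB = mv²/r, the momentum p = mv = qBr.
p = (1×1.60×10^-19)(0.0839)(0.715) = 9.60×10^-21 kg·m/s.

p ≈ 9.60×10^-21 kg·m/s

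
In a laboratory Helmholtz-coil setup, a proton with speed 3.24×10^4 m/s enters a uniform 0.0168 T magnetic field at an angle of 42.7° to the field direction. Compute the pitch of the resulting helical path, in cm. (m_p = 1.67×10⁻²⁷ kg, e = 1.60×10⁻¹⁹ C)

The velocity component along B is v∥ = v cos42.7° = 2.38×10^4 m/s.
The cyclotron period T = 2πm/(qB) = 3.90×10^-6 s is set by m, q, B alone.
Pitch = v∥·T = (2.38×10^4)(3.90×10^-6) = 0.0929 m.

pitch ≈ 9.29 cm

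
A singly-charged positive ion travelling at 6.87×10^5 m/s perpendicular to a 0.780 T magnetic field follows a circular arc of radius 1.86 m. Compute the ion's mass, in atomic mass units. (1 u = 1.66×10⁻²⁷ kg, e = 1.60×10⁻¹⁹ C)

m ≈ 204 u

qvB = mv²/r ⇒ m = qBr/v.
m = (1×1.60×10^-19)(0.780)(1.86) / (6.87×10^5) = 3.38×10^-25 kg = 204 u.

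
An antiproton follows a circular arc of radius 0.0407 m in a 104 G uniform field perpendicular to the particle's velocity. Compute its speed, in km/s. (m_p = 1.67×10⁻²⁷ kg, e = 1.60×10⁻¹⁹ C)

v ≈ 40.6 km/s

From qvB = mv²/r, v = qBr/m.
v = (1×1.60×10^-19)(0.0104)(0.0407) / (1.67×10^-27) = 4.06×10^4 m/s.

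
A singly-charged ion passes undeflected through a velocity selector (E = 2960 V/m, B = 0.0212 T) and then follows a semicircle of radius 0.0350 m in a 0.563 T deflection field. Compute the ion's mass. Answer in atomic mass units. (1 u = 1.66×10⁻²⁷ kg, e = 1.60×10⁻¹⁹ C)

m ≈ 13.6 u

v = E/B₁ = 1.40×10^5 m/s.
From r = mv/(qB₂), m = qB₂r/v = (1×1.60×10^-19)(0.563)(0.0350) / (1.40×10^5) = 2.26×10^-26 kg.
In atomic mass units: m = 2.26×10^-26 / 1.66×10^-27 = 13.6 u.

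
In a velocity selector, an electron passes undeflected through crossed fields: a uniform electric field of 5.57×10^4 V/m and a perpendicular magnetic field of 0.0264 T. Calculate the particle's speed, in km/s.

v ≈ 2110 km/s

For zero net force, qE = qvB, so v = E/B.
v = (5.57×10^4) / (0.0264) = 2.11×10^6 m/s.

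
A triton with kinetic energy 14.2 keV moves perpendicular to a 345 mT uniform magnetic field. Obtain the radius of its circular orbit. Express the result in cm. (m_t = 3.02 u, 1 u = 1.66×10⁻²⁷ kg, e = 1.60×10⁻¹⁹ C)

r ≈ 8.65 cm

Convert the energy: K = 14.2 keV = 2.27×10^-15 J.
v = √(2K/m) = √(2·2.27×10^-15/5.01×10^-27) = 9.52×10^5 m/s.
r = mv/(qB) = (5.01×10^-27)(9.52×10^5) / [(1×1.60×10^-19)(0.345)] = 0.0865 m.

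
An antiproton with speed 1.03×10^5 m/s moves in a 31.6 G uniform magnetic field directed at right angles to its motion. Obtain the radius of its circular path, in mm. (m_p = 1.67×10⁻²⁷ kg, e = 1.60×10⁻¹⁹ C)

r ≈ 340 mm

The magnetic force provides the centripetal force: qvB = mv²/r, so r = mv/(qB).
r = (1.67×10^-27 kg)(1.03×10^5 m/s) / [(1×1.60×10^-19 C)(3.16×10^-3 T)] = 0.340 m.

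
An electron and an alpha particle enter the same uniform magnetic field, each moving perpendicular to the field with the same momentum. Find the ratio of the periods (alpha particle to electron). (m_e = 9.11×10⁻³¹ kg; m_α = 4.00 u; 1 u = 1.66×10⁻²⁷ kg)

T = 2πm/(qB) is independent of speed, so T₂/T₁ = (m₂/q₂)/(m₁/q₁).
T_{alpha particle}/T_{electron} = (6.64×10^-27/2e) / (9.11×10^-31/1e) = 3640.

ratio ≈ 3640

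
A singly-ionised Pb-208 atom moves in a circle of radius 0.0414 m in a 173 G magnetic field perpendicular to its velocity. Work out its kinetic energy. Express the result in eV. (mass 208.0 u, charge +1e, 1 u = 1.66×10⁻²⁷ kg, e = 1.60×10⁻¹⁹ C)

K ≈ 0.119 eV

v = qBr/m = (1×1.60×10^-19)(0.0173)(0.0414) / (3.45×10^-25) = 332 m/s.
K = ½mv² = 0.5·(3.45×10^-25)·(332)² = 1.90×10^-20 J = 0.119 eV.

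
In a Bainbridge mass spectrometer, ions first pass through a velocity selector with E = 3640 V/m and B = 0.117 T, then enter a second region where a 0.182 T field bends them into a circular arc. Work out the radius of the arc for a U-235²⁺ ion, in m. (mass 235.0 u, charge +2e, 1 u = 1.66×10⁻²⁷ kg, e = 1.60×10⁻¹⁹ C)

The selector passes v = E/B = 3640/0.117 = 3.11×10^4 m/s.
In the deflection region, r = mv/(qB₂) = (3.90×10^-25)(3.11×10^4) / [(2×1.60×10^-19)(0.182)] = 0.208 m.

r ≈ 0.208 m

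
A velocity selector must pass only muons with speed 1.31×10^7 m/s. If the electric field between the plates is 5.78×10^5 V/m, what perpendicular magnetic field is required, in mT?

qE = qvB ⇒ B = E/v = (5.78×10^5) / (1.31×10^7) = 0.0441 T.

B ≈ 44.1 mT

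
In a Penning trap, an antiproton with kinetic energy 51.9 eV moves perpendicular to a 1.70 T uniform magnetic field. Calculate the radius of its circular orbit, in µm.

Convert the energy: K = 51.9 eV = 8.30×10^-18 J.
v = √(2K/m) = √(2·8.30×10^-18/1.67×10^-27) = 9.97×10^4 m/s.
r = mv/(qB) = (1.67×10^-27)(9.97×10^4) / [(1×1.60×10^-19)(1.70)] = 6.12×10^-4 m.

r ≈ 612 µm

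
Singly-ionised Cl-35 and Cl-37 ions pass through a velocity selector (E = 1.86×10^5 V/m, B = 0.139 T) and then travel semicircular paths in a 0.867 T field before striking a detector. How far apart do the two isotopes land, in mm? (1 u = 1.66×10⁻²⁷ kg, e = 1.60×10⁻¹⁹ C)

Δd ≈ 64.1 mm

Both emerge at v = E/B₁ = 1.34×10^6 m/s.
r = mv/(qB₂), so r₁ = 0.5604 m and r₂ = 0.5925 m, giving Δr = 0.0320 m.
After a semicircle each ion lands a diameter 2r from the entry slit, so the separation is 2Δr = 0.0641 m.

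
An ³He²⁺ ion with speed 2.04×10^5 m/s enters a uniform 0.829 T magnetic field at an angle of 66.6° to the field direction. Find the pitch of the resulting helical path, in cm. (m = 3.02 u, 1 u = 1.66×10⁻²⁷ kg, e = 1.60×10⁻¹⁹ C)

The velocity component along B is v∥ = v cos66.6° = 8.10×10^4 m/s.
The cyclotron period T = 2πm/(qB) = 1.19×10^-7 s is set by m, q, B alone.
Pitch = v∥·T = (8.10×10^4)(1.19×10^-7) = 9.62×10^-3 m.

pitch ≈ 0.962 cm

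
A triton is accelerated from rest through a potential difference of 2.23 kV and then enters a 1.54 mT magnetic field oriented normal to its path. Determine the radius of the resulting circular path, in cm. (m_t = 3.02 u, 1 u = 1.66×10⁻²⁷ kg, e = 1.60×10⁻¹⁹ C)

The kinetic energy gained is K = qV = (1×1.60×10^-19)(2230) = 3.57×10^-16 J.
v = √(2K/m) = 3.77×10^5 m/s.
r = mv/(qB) = (5.01×10^-27)(3.77×10^5) / [(1×1.60×10^-19)(1.54×10^-3)] = 7.68 m.

r ≈ 768 cm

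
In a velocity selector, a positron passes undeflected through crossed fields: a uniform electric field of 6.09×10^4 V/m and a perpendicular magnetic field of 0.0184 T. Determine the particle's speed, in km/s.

v ≈ 3310 km/s

For zero net force, qE = qvB, so v = E/B.
v = (6.09×10^4) / (0.0184) = 3.31×10^6 m/s.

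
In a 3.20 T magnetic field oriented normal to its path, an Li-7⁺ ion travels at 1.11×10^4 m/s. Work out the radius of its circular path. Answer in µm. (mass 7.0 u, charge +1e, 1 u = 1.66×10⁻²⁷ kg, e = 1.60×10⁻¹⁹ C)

The magnetic force provides the centripetal force: qvB = mv²/r, so r = mv/(qB).
r = (1.16×10^-26 kg)(1.11×10^4 m/s) / [(1×1.60×10^-19 C)(3.20 T)] = 2.52×10^-4 m.

r ≈ 252 µm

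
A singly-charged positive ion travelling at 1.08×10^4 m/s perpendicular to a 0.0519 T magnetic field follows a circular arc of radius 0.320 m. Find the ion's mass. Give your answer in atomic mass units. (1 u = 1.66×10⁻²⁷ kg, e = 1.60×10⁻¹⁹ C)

qvB = mv²/r ⇒ m = qBr/v.
m = (1×1.60×10^-19)(0.0519)(0.320) / (1.08×10^4) = 2.46×10^-25 kg = 148 u.

m ≈ 148 u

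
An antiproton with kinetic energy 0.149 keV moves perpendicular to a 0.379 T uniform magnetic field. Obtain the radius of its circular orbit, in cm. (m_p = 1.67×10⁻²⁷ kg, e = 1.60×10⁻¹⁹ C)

Convert the energy: K = 0.149 keV = 2.38×10^-17 J.
v = √(2K/m) = √(2·2.38×10^-17/1.67×10^-27) = 1.69×10^5 m/s.
r = mv/(qB) = (1.67×10^-27)(1.69×10^5) / [(1×1.60×10^-19)(0.379)] = 4.65×10^-3 m.

r ≈ 0.465 cm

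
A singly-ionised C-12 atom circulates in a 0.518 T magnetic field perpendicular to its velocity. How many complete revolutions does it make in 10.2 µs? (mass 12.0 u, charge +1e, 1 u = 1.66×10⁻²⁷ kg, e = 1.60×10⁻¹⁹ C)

T = 2πm/(qB) = 2π(1.992×10^-26) / [(1×1.60×10^-19)(0.518)] = 1.5101×10^-6 s.
N = t/T = 1.02×10^-5 / 1.5101×10^-6 ≈ 6.75, so 6 complete revolutions.

N = 6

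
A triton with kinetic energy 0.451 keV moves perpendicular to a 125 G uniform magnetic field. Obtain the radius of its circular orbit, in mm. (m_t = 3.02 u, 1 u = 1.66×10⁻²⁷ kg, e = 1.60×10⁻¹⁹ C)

r ≈ 425 mm

Convert the energy: K = 0.451 keV = 7.22×10^-17 J.
v = √(2K/m) = √(2·7.22×10^-17/5.01×10^-27) = 1.70×10^5 m/s.
r = mv/(qB) = (5.01×10^-27)(1.70×10^5) / [(1×1.60×10^-19)(0.0125)] = 0.425 m.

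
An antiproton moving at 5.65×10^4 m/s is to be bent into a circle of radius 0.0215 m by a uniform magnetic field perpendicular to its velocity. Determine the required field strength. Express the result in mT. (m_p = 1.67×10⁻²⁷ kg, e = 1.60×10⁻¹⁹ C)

qvB = mv²/r gives B = mv/(qr).
B = (1.67×10^-27)(5.65×10^4) / [(1×1.60×10^-19)(0.0215)] = 0.0274 T.

B ≈ 27.4 mT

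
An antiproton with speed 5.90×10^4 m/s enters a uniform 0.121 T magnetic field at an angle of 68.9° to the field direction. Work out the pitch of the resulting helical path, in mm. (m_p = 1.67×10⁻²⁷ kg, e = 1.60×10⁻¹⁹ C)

pitch ≈ 11.5 mm

The velocity component along B is v∥ = v cos68.9° = 2.12×10^4 m/s.
The cyclotron period T = 2πm/(qB) = 5.42×10^-7 s is set by m, q, B alone.
Pitch = v∥·T = (2.12×10^4)(5.42×10^-7) = 0.0115 m.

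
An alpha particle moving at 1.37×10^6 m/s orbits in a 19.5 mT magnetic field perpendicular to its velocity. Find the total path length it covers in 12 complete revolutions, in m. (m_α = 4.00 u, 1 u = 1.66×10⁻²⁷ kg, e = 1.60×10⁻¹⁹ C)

L ≈ 110 m

r = mv/(qB) = 1.46 m, so one revolution covers 2πr = 9.16 m.
In 12 revolutions: L = 12·2πr = 110 m.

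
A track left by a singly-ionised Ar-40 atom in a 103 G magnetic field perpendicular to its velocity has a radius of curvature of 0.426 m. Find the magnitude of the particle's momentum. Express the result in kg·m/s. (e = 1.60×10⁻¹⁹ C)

Since qvB = mv²/r, the momentum p = mv = qBr.
p = (1×1.60×10^-19)(0.0103)(0.426) = 7.02×10^-22 kg·m/s.

p ≈ 7.02×10^-22 kg·m/s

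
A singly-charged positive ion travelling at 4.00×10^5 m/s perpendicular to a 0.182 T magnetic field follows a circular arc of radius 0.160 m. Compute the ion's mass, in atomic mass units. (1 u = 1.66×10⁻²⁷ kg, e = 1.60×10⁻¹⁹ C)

qvB = mv²/r ⇒ m = qBr/v.
m = (1×1.60×10^-19)(0.182)(0.160) / (4.00×10^5) = 1.16×10^-26 kg = 7.02 u.

m ≈ 7.02 u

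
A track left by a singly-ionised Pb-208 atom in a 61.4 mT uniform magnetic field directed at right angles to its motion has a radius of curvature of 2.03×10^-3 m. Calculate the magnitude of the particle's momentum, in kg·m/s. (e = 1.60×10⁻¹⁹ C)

p ≈ 1.99×10^-23 kg·m/s

Since qvB = mv²/r, the momentum p = mv = qBr.
p = (1×1.60×10^-19)(0.0614)(2.03×10^-3) = 1.99×10^-23 kg·m/s.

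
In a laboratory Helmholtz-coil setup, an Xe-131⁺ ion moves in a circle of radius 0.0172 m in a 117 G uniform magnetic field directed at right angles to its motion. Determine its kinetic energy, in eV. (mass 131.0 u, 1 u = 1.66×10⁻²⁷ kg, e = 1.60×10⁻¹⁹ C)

K ≈ 0.0149 eV

v = qBr/m = (1×1.60×10^-19)(0.0117)(0.0172) / (2.17×10^-25) = 148 m/s.
K = ½mv² = 0.5·(2.17×10^-25)·(148)² = 2.38×10^-21 J = 0.0149 eV.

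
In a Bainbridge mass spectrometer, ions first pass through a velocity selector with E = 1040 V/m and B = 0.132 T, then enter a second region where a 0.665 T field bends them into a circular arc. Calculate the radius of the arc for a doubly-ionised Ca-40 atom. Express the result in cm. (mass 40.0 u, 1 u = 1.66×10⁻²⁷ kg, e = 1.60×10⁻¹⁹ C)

The selector passes v = E/B = 1040/0.132 = 7880 m/s.
In the deflection region, r = mv/(qB₂) = (6.64×10^-26)(7880) / [(2×1.60×10^-19)(0.665)] = 2.46×10^-3 m.

r ≈ 0.246 cm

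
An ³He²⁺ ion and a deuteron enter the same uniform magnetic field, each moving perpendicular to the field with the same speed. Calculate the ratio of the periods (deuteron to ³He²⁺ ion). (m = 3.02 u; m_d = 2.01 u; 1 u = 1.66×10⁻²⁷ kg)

ratio ≈ 1.33

T = 2πm/(qB) is independent of speed, so T₂/T₁ = (m₂/q₂)/(m₁/q₁).
T_{deuteron}/T_{³He²⁺ ion} = (3.34×10^-27/1e) / (5.01×10^-27/2e) = 1.33.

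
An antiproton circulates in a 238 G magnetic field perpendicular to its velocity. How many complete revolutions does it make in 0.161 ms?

T = 2πm/(qB) = 2π(1.67×10^-27) / [(1×1.60×10^-19)(0.0238)] = 2.7555×10^-6 s.
N = t/T = 1.61×10^-4 / 2.7555×10^-6 ≈ 58.43, so 58 complete revolutions.

N = 58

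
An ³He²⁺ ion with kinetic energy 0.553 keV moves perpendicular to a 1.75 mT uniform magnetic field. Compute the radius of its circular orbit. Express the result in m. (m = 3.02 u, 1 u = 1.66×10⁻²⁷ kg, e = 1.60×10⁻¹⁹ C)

r ≈ 1.68 m

Convert the energy: K = 0.553 keV = 8.85×10^-17 J.
v = √(2K/m) = √(2·8.85×10^-17/5.01×10^-27) = 1.88×10^5 m/s.
r = mv/(qB) = (5.01×10^-27)(1.88×10^5) / [(2×1.60×10^-19)(1.75×10^-3)] = 1.68 m.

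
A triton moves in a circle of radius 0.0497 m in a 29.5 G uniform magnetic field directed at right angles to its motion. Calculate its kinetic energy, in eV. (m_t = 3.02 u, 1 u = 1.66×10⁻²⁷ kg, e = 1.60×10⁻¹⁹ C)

K ≈ 0.343 eV

v = qBr/m = (1×1.60×10^-19)(2.95×10^-3)(0.0497) / (5.01×10^-27) = 4680 m/s.
K = ½mv² = 0.5·(5.01×10^-27)·(4680)² = 5.49×10^-20 J = 0.343 eV.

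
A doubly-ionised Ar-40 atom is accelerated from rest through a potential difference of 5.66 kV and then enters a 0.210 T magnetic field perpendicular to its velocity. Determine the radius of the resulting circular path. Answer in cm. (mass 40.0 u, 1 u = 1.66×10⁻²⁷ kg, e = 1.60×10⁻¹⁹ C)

r ≈ 23.1 cm

The kinetic energy gained is K = qV = (2×1.60×10^-19)(5660) = 1.81×10^-15 J.
v = √(2K/m) = 2.34×10^5 m/s.
r = mv/(qB) = (6.64×10^-26)(2.34×10^5) / [(2×1.60×10^-19)(0.210)] = 0.231 m.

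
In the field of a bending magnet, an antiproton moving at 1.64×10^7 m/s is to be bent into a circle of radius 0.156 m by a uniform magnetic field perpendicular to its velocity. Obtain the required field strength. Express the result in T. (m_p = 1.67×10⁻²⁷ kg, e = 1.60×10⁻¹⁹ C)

qvB = mv²/r gives B = mv/(qr).
B = (1.67×10^-27)(1.64×10^7) / [(1×1.60×10^-19)(0.156)] = 1.10 T.

B ≈ 1.10 T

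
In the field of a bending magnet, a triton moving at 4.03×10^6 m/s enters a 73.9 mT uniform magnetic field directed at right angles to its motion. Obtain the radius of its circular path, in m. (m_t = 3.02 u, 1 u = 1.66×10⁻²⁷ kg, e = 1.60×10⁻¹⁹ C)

r ≈ 1.71 m

The magnetic force provides the centripetal force: qvB = mv²/r, so r = mv/(qB).
r = (5.01×10^-27 kg)(4.03×10^6 m/s) / [(1×1.60×10^-19 C)(0.0739 T)] = 1.71 m.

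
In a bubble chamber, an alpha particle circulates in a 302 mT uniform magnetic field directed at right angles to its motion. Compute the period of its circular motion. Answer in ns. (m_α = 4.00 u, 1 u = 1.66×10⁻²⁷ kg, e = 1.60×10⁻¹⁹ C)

T ≈ 432 ns

The cyclotron period is independent of speed: T = 2πm/(qB).
T = 2π(6.64×10^-27) / [(2×1.60×10^-19)(0.302)] = 4.32×10^-7 s.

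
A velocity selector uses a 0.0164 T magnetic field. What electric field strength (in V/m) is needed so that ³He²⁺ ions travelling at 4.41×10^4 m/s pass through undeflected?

E ≈ 723 V/m

qE = qvB ⇒ E = vB = (4.41×10^4)(0.0164) = 723 V/m.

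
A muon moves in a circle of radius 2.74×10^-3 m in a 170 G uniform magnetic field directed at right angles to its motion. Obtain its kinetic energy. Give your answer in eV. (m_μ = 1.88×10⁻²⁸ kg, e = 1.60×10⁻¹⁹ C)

K ≈ 0.923 eV

v = qBr/m = (1×1.60×10^-19)(0.0170)(2.74×10^-3) / (1.88×10^-28) = 3.96×10^4 m/s.
K = ½mv² = 0.5·(1.88×10^-28)·(3.96×10^4)² = 1.48×10^-19 J = 0.923 eV.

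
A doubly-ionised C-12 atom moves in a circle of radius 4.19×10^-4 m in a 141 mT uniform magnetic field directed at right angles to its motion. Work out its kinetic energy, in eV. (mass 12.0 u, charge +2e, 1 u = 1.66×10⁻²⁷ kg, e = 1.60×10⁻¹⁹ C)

v = qBr/m = (2×1.60×10^-19)(0.141)(4.19×10^-4) / (1.99×10^-26) = 949 m/s.
K = ½mv² = 0.5·(1.99×10^-26)·(949)² = 8.97×10^-21 J = 0.0561 eV.

K ≈ 0.0561 eV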